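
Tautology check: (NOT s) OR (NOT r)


Build the truth table over {r, s}:
r | s | φ
---------
F | F | T
T | F | T
F | T | T
T | T | F
Counterexample at row 4: with r=T, s=T, the formula is F.

No, it is not a tautology.


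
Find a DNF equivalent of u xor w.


Step 1: u ⊕ w is true exactly when they disagree: (u ∧ ¬w) ∨ (¬u ∧ w).

(u & (~w)) | ((~u) & w)


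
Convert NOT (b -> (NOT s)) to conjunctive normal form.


Step 1: Rewrite b → (¬s) as ¬b ∨ (¬s).
Step 2: Negate: ¬(¬b ∨ (¬s)) = b ∧ ¬(¬s) (De Morgan + double negation).
Step 3: Eliminate any double negations (¬¬X = X).

b AND s


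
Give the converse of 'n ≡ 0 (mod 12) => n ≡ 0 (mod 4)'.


The converse of (P → Q) is (Q → P). It is not in general equivalent to the original.
Here P = 'n ≡ 0 (mod 12)' and Q = 'n ≡ 0 (mod 4)'.

If n ≡ 0 (mod 4), then n ≡ 0 (mod 12).


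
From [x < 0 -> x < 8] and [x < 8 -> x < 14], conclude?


Hypothetical syllogism: from (P → Q) and (Q → R), infer (P → R).
Chain the two implications through the shared middle term 'x < 8'.

x < 0 -> x < 14


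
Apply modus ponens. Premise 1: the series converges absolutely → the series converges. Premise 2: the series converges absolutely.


Modus ponens: from (P → Q) and P, infer Q.
P = 'the series converges absolutely' is asserted, and P → Q holds, so Q follows.

the series converges.


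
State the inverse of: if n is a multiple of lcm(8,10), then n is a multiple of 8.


The inverse of (P → Q) is (¬P → ¬Q). It is equivalent to the converse, not to the original.
Here P = 'n is a multiple of lcm(8,10)' and Q = 'n is a multiple of 8'.

If not (n is a multiple of lcm(8,10)), then not (n is a multiple of 8).


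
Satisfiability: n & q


Search for a satisfying assignment over {n, q}.
Try n=True, q=True: the formula evaluates to True.
A satisfying assignment exists.

Satisfiable.


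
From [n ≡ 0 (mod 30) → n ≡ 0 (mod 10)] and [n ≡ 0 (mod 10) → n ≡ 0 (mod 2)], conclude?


Hypothetical syllogism: from (P → Q) and (Q → R), infer (P → R).
Chain the two implications through the shared middle term 'n ≡ 0 (mod 10)'.

n ≡ 0 (mod 30) → n ≡ 0 (mod 2)


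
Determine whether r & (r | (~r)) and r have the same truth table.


Compare truth tables:
r | φ | ψ
---------
False | False | False
True | True | True
The columns φ and ψ agree on every row.

Yes, they are logically equivalent.


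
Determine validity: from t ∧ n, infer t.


This matches the form of conjunction elimination: the conclusion follows in every model of the premises.

Valid.


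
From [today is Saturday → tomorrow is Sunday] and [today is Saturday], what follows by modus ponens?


Modus ponens: from (P → Q) and P, infer Q.
P = 'today is Saturday' is asserted, and P → Q holds, so Q follows.

tomorrow is Sunday.


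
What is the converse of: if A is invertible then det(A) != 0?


The converse of (P → Q) is (Q → P). It is not in general equivalent to the original.
Here P = 'A is invertible' and Q = 'det(A) != 0'.

If det(A) != 0, then A is invertible.


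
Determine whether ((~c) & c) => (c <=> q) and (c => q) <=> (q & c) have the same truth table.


Compare truth tables:
c | q | φ | ψ
-------------
False | False | True | False
True | False | True | True
False | True | True | False
True | True | True | True
They differ at row 1 (c=False, q=False): φ=True but ψ=False.

No, they are not logically equivalent.


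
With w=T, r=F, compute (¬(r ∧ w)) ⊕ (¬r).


Substitute w=T, r=F:
r ∧ w = F ∧ T = F
¬(r ∧ w) = T
¬r = T
(¬(r ∧ w)) ⊕ (¬r) = T ⊕ T = F

F


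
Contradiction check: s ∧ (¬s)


Truth table over {s}:
s | φ
-----
F | F
T | F
Every row is false.

Yes, it is a contradiction.


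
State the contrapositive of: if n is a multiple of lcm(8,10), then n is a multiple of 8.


The contrapositive of (P → Q) is (¬Q → ¬P); it is logically equivalent to the original.
Here P = 'n is a multiple of lcm(8,10)' and Q = 'n is a multiple of 8'.

If not (n is a multiple of 8), then not (n is a multiple of lcm(8,10)).


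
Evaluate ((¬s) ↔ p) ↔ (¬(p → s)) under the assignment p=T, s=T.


Substitute p=T, s=T:
¬s = F
(¬s) ↔ p = F ↔ T = F
p → s = T → T = T
¬(p → s) = F
((¬s) ↔ p) ↔ (¬(p → s)) = F ↔ F = T

T


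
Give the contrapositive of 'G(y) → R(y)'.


The contrapositive of (P → Q) is (¬Q → ¬P); it is logically equivalent to the original.
Here P = 'G(y)' and Q = 'R(y)'.

If not (R(y)), then not (G(y)).


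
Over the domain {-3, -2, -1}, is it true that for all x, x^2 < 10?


Evaluate the predicate on each element: -3:T, -2:T, -1:T.
Every element satisfies the predicate.

T


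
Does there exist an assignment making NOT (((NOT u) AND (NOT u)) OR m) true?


Search for a satisfying assignment over {m, u}.
Try m=F, u=T: the formula evaluates to T.
A satisfying assignment exists.

Satisfiable.


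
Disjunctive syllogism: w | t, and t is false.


Disjunctive syllogism: from (P ∨ Q) and ¬P, infer Q.
One disjunct, 't', is ruled out; the other must hold.

w


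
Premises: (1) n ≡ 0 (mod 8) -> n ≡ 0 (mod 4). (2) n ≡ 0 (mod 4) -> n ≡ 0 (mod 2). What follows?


Hypothetical syllogism: from (P → Q) and (Q → R), infer (P → R).
Chain the two implications through the shared middle term 'n ≡ 0 (mod 4)'.

n ≡ 0 (mod 8) -> n ≡ 0 (mod 2)


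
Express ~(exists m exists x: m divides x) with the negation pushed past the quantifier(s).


Negation flips each quantifier (∀↔∃) and negates the inner predicate.
¬(exists m exists x: φ) = forall m forall x: ¬φ.

forall m forall x: ~(m divides x)


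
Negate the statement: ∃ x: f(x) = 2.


¬(∀ x: φ) = ∃ x: ¬φ, and ¬(∃ x: φ) = ∀ x: ¬φ.
Apply to the existential statement.

∀ x: ¬(f(x) = 2)


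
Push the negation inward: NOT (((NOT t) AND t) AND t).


De Morgan: the negation of a conjunction is the disjunction of the negations.
Distribute NOT across AND, flipping it to OR, and negate each literal.

(t OR (NOT t)) OR (NOT t)


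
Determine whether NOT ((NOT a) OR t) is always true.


Build the truth table over {a, t}:
a | t | φ
---------
F | F | F
T | F | T
F | T | F
T | T | F
Counterexample at row 1: with a=F, t=F, the formula is F.

No, it is not a tautology.


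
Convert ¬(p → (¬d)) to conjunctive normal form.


Step 1: Rewrite p → (¬d) as ¬p ∨ (¬d).
Step 2: Negate: ¬(¬p ∨ (¬d)) = p ∧ ¬(¬d) (De Morgan + double negation).
Step 3: Eliminate any double negations (¬¬X = X).

p ∧ d


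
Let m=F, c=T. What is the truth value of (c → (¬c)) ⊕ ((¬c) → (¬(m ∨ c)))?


Substitute m=F, c=T:
¬c = F
c → (¬c) = T → F = F
¬c = F
m ∨ c = F ∨ T = T
¬(m ∨ c) = F
(¬c) → (¬(m ∨ c)) = F → F = T
(c → (¬c)) ⊕ ((¬c) → (¬(m ∨ c))) = F ⊕ T = T

T


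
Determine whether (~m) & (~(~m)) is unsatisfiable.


Truth table over {m}:
m | φ
-----
False | False
True | False
Every row is false.

Yes, it is a contradiction.


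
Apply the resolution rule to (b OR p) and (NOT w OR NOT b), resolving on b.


The clauses contain complementary literals b and NOTb.
Resolution eliminates this pair and disjoins the remaining literals (merging duplicates).

(p OR NOT w)


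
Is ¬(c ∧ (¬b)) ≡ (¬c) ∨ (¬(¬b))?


Compare truth tables:
b | c | φ | ψ
-------------
F | F | T | T
T | F | T | T
F | T | F | F
T | T | T | T
The columns φ and ψ agree on every row.

Yes, they are logically equivalent.


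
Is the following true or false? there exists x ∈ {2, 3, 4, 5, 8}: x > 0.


Evaluate the predicate on each element: 2:T, 3:T, 4:T, 5:T, 8:T.
Witness x = 2 satisfies the predicate.

T


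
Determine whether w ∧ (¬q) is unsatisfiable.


Truth table over {q, w}:
q | w | φ
---------
F | F | F
T | F | F
F | T | T
T | T | F
Satisfying assignment at row 3: q=F, w=T gives T.

No, it is not a contradiction.


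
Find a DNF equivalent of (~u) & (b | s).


Step 1: Distribute ∧ over ∨: (¬u) ∧ (b ∨ s) = ((¬u) ∧ b) ∨ ((¬u) ∧ s).

((~u) & b) | ((~u) & s)


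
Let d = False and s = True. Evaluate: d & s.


Conjunction is true only when both operands are true.
Substitute: d=False, s=True.
False & True evaluates to False.

False


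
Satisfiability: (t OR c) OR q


Search for a satisfying assignment over {c, q, t}.
Try c=T, q=F, t=F: the formula evaluates to T.
A satisfying assignment exists.

Satisfiable.


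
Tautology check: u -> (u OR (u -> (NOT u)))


Build the truth table over {u}:
u | φ
-----
F | T
T | T
Every row evaluates to true.

Yes, it is a tautology.


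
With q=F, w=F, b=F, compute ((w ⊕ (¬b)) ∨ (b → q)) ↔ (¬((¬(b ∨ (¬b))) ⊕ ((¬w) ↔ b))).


Substitute q=F, w=F, b=F:
… (earlier sub-steps elided)
b → q = F → F = T
(w ⊕ (¬b)) ∨ (b → q) = T ∨ T = T
¬b = T
b ∨ (¬b) = F ∨ T = T
¬(b ∨ (¬b)) = F
¬w = T
(¬w) ↔ b = T ↔ F = F
(¬(b ∨ (¬b))) ⊕ ((¬w) ↔ b) = F ⊕ F = F
¬((¬(b ∨ (¬b))) ⊕ ((¬w) ↔ b)) = T
((w ⊕ (¬b)) ∨ (b → q)) ↔ (¬((¬(b ∨ (¬b))) ⊕ ((¬w) ↔ b))) = T ↔ T = T

T


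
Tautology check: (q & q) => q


Build the truth table over {q}:
q | φ
-----
False | True
True | True
Every row evaluates to true.

Yes, it is a tautology.


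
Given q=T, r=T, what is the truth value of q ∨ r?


Disjunction is false only when both operands are false.
Substitute: q=T, r=T.
T ∨ T evaluates to T.

T


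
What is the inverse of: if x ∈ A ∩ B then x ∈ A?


The inverse of (P → Q) is (¬P → ¬Q). It is equivalent to the converse, not to the original.
Here P = 'x ∈ A ∩ B' and Q = 'x ∈ A'.

If not (x ∈ A ∩ B), then not (x ∈ A).


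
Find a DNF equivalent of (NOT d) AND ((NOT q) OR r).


Step 1: Distribute ∧ over ∨: (¬d) ∧ ((¬q) ∨ r) = ((¬d) ∧ (¬q)) ∨ ((¬d) ∧ r).

((NOT d) AND (NOT q)) OR ((NOT d) AND r)


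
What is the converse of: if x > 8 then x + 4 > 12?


The converse of (P → Q) is (Q → P). It is not in general equivalent to the original.
Here P = 'x > 8' and Q = 'x + 4 > 12'.

If x + 4 > 12, then x > 8.


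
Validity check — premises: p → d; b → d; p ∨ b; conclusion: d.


This matches the form of proof by cases: the conclusion follows in every model of the premises.

Valid.


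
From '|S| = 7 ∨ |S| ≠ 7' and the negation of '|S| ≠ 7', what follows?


Disjunctive syllogism: from (P ∨ Q) and ¬P, infer Q.
One disjunct, '|S| ≠ 7', is ruled out; the other must hold.

|S| = 7


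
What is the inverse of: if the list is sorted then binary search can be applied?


The inverse of (P → Q) is (¬P → ¬Q). It is equivalent to the converse, not to the original.
Here P = 'the list is sorted' and Q = 'binary search can be applied'.

If not (the list is sorted), then not (binary search can be applied).


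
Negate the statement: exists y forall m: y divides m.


Negation flips each quantifier (∀↔∃) and negates the inner predicate.
¬(exists y forall m: φ) = forall y exists m: ¬φ.

forall y exists m: ~(y divides m)


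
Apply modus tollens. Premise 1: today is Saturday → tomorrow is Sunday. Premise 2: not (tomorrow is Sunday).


Modus tollens: from (P → Q) and ¬Q, infer ¬P.
Q = 'tomorrow is Sunday' is denied; since P → Q, P must also fail.

Not (today is Saturday).


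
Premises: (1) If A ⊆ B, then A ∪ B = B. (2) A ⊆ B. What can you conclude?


Modus ponens: from (P → Q) and P, infer Q.
P = 'A ⊆ B' is asserted, and P → Q holds, so Q follows.

A ∪ B = B.


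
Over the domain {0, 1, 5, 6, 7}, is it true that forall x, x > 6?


Evaluate the predicate on each element: 0:False, 1:False, 5:False, 6:False, 7:True.
Counterexample x = 0 fails the predicate.

False


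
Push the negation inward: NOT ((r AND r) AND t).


De Morgan: the negation of a conjunction is the disjunction of the negations.
Distribute NOT across AND, flipping it to OR, and negate each literal.

((NOT r) OR (NOT r)) OR (NOT t)


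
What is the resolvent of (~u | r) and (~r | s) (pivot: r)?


The clauses contain complementary literals r and ~r.
Resolution eliminates this pair and disjoins the remaining literals (merging duplicates).

(~u | s)


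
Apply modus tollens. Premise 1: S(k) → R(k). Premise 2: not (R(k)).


Modus tollens: from (P → Q) and ¬Q, infer ¬P.
Q = 'R(k)' is denied; since P → Q, P must also fail.

Not (S(k)).


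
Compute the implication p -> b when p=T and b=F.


Implication is false only when antecedent is true and consequent is false.
Substitute: p=T, b=F.
T -> F evaluates to F.

F


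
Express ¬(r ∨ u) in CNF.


Step 1: Apply De Morgan: ¬(r ∨ u) = ¬r ∧ ¬u.

(¬r) ∧ (¬u)


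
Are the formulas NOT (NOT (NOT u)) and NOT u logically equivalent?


Compare truth tables:
u | φ | ψ
---------
F | T | T
T | F | F
The columns φ and ψ agree on every row.

Yes, they are logically equivalent.


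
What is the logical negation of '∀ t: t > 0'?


¬(∀ x: φ) = ∃ x: ¬φ, and ¬(∃ x: φ) = ∀ x: ¬φ.
Apply to the universal statement.

∃ t: ¬(t > 0)


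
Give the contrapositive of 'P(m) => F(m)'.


The contrapositive of (P → Q) is (¬Q → ¬P); it is logically equivalent to the original.
Here P = 'P(m)' and Q = 'F(m)'.

If not (F(m)), then not (P(m)).


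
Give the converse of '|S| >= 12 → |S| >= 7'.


The converse of (P → Q) is (Q → P). It is not in general equivalent to the original.
Here P = '|S| >= 12' and Q = '|S| >= 7'.

If |S| >= 7, then |S| >= 12.


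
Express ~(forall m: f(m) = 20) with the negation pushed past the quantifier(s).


¬(forall x: φ) = exists x: ¬φ, and ¬(exists x: φ) = forall x: ¬φ.
Apply to the universal statement.

exists m: ~(f(m) = 20)


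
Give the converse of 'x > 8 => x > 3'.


The converse of (P → Q) is (Q → P). It is not in general equivalent to the original.
Here P = 'x > 8' and Q = 'x > 3'.

If x > 3, then x > 8.


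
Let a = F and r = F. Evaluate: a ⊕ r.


Exclusive or is true when exactly one operand is true.
Substitute: a=F, r=F.
F ⊕ F evaluates to F.

F


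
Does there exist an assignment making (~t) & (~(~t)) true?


Check all 2 assignments over {t}:
t | φ
-----
False | False
True | False
No assignment makes the formula true.

Unsatisfiable.


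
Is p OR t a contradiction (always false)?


Truth table over {p, t}:
p | t | φ
---------
F | F | F
T | F | T
F | T | T
T | T | T
Satisfying assignment at row 2: p=T, t=F gives T.

No, it is not a contradiction.


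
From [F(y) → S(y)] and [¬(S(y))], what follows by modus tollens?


Modus tollens: from (P → Q) and ¬Q, infer ¬P.
Q = 'S(y)' is denied; since P → Q, P must also fail.

Not (F(y)).


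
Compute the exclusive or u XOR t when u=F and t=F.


Exclusive or is true when exactly one operand is true.
Substitute: u=F, t=F.
F XOR F evaluates to F.

F


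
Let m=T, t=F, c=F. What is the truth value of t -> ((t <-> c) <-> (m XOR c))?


Substitute m=T, t=F, c=F:
t <-> c = F <-> F = T
m XOR c = T XOR F = T
(t <-> c) <-> (m XOR c) = T <-> T = T
t -> ((t <-> c) <-> (m XOR c)) = F -> T = T

T


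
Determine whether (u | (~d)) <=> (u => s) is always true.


Build the truth table over {d, s, u}:
d | s | u | φ
-------------
False | False | False | True
True | False | False | False
False | True | False | True
True | True | False | False
False | False | True | False
True | False | True | False
False | True | True | True
True | True | True | True
Counterexample at row 2: with d=True, s=False, u=False, the formula is False.

No, it is not a tautology.


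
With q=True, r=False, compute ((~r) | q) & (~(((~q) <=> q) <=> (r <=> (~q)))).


Substitute q=True, r=False:
~r = True
(~r) | q = True | True = True
~q = False
(~q) <=> q = False <=> True = False
~q = False
r <=> (~q) = False <=> False = True
((~q) <=> q) <=> (r <=> (~q)) = False <=> True = False
~(((~q) <=> q) <=> (r <=> (~q))) = True
((~r) | q) & (~(((~q) <=> q) <=> (r <=> (~q)))) = True & True = True

True


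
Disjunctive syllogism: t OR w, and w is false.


Disjunctive syllogism: from (P ∨ Q) and ¬P, infer Q.
One disjunct, 'w', is ruled out; the other must hold.

t


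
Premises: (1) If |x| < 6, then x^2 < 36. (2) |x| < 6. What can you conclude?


Modus ponens: from (P → Q) and P, infer Q.
P = '|x| < 6' is asserted, and P → Q holds, so Q follows.

x^2 < 36.


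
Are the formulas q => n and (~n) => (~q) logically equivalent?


Compare truth tables:
n | q | φ | ψ
-------------
False | False | True | True
True | False | True | True
False | True | False | False
True | True | True | True
The columns φ and ψ agree on every row.

Yes, they are logically equivalent.


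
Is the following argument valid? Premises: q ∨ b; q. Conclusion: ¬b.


This is affirming a disjunct (fallacy). There exist truth assignments where the premises are all true but the conclusion is false.

Invalid.


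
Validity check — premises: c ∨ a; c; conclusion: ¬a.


This is affirming a disjunct (fallacy). There exist truth assignments where the premises are all true but the conclusion is false.

Invalid.


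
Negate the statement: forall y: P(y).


¬(forall x: φ) = exists x: ¬φ, and ¬(exists x: φ) = forall x: ¬φ.
Apply to the universal statement.

exists y: ~(P(y))


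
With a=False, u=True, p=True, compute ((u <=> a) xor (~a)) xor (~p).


Substitute a=False, u=True, p=True:
u <=> a = True <=> False = False
~a = True
(u <=> a) xor (~a) = False xor True = True
~p = False
((u <=> a) xor (~a)) xor (~p) = True xor False = True

True


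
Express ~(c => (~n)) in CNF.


Step 1: Rewrite c → (¬n) as ¬c ∨ (¬n).
Step 2: Negate: ¬(¬c ∨ (¬n)) = c ∧ ¬(¬n) (De Morgan + double negation).
Step 3: Eliminate any double negations (¬¬X = X).

c & n


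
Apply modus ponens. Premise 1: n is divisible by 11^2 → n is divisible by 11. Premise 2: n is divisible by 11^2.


Modus ponens: from (P → Q) and P, infer Q.
P = 'n is divisible by 11^2' is asserted, and P → Q holds, so Q follows.

n is divisible by 11.


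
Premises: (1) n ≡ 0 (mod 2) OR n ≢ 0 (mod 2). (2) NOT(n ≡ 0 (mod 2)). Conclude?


Disjunctive syllogism: from (P ∨ Q) and ¬P, infer Q.
One disjunct, 'n ≡ 0 (mod 2)', is ruled out; the other must hold.

n ≢ 0 (mod 2)


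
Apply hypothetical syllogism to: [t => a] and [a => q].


Hypothetical syllogism: from (P → Q) and (Q → R), infer (P → R).
Chain the two implications through the shared middle term 'a'.

t => q


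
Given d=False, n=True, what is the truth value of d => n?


Implication is false only when antecedent is true and consequent is false.
Substitute: d=False, n=True.
False => True evaluates to True.

True


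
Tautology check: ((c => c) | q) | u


Build the truth table over {c, q, u}:
c | q | u | φ
-------------
False | False | False | True
True | False | False | True
False | True | False | True
True | True | False | True
False | False | True | True
True | False | True | True
False | True | True | True
True | True | True | True
Every row evaluates to true.

Yes, it is a tautology.


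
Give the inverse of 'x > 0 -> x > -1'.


The inverse of (P → Q) is (¬P → ¬Q). It is equivalent to the converse, not to the original.
Here P = 'x > 0' and Q = 'x > -1'.

If not (x > 0), then not (x > -1).


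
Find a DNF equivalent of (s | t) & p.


Step 1: Distribute ∧ over ∨: (s ∨ t) ∧ p = (s ∧ p) ∨ (t ∧ p).

(s & p) | (t & p)


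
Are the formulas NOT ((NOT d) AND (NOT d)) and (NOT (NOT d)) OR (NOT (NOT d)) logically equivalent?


Compare truth tables:
d | φ | ψ
---------
F | F | F
T | T | T
The columns φ and ψ agree on every row.

Yes, they are logically equivalent.


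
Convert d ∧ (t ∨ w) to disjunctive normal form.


Step 1: Distribute ∧ over ∨: d ∧ (t ∨ w) = (d ∧ t) ∨ (d ∧ w).

(d ∧ t) ∨ (d ∧ w)


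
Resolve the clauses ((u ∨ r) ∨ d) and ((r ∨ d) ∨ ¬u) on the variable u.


The clauses contain complementary literals u and ¬u.
Resolution eliminates this pair and disjoins the remaining literals (merging duplicates).

(d ∨ r)


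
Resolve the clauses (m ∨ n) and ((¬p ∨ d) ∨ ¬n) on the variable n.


The clauses contain complementary literals n and ¬n.
Resolution eliminates this pair and disjoins the remaining literals (merging duplicates).

((m ∨ ¬p) ∨ d)


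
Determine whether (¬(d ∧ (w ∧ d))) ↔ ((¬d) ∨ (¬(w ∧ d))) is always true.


Build the truth table over {d, w}:
d | w | φ
---------
F | F | T
T | F | T
F | T | T
T | T | T
Every row evaluates to true.

Yes, it is a tautology.


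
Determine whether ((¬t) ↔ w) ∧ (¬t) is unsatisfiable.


Truth table over {t, w}:
t | w | φ
---------
F | F | F
T | F | F
F | T | T
T | T | F
Satisfying assignment at row 3: t=F, w=T gives T.

No, it is not a contradiction.


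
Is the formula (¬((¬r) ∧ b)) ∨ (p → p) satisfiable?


Search for a satisfying assignment over {b, p, r}.
Try b=F, p=F, r=F: the formula evaluates to T.
A satisfying assignment exists.

Satisfiable.


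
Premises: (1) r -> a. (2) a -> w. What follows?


Hypothetical syllogism: from (P → Q) and (Q → R), infer (P → R).
Chain the two implications through the shared middle term 'a'.

r -> w


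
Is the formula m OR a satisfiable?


Search for a satisfying assignment over {a, m}.
Try a=T, m=F: the formula evaluates to T.
A satisfying assignment exists.

Satisfiable.


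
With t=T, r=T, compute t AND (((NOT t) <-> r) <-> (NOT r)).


Substitute t=T, r=T:
NOT t = F
(NOT t) <-> r = F <-> T = F
NOT r = F
((NOT t) <-> r) <-> (NOT r) = F <-> F = T
t AND (((NOT t) <-> r) <-> (NOT r)) = T AND T = T

T


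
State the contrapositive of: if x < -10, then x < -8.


The contrapositive of (P → Q) is (¬Q → ¬P); it is logically equivalent to the original.
Here P = 'x < -10' and Q = 'x < -8'.

If not (x < -8), then not (x < -10).


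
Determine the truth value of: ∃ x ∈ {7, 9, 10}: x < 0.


Evaluate the predicate on each element: 7:F, 9:F, 10:F.
No element satisfies the predicate.

F


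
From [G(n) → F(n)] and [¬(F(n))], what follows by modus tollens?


Modus tollens: from (P → Q) and ¬Q, infer ¬P.
Q = 'F(n)' is denied; since P → Q, P must also fail.

Not (G(n)).


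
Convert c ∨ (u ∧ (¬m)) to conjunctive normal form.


Step 1: Distribute ∨ over ∧: c ∨ (u ∧ (¬m)) = (c ∨ u) ∧ (c ∨ (¬m)).

(c ∨ u) ∧ (c ∨ (¬m))


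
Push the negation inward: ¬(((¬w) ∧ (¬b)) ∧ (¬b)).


De Morgan: the negation of a conjunction is the disjunction of the negations.
Distribute ¬ across ∧, flipping it to ∨, and negate each literal.

(w ∨ b) ∨ b


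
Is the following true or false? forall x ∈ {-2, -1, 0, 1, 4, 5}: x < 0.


Evaluate the predicate on each element: -2:True, -1:True, 0:False, 1:False, 4:False, 5:False.
Counterexample x = 0 fails the predicate.

False


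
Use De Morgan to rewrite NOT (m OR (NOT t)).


De Morgan: the negation of a disjunction is the conjunction of the negations.
Distribute NOT across OR, flipping it to AND, and negate each literal.

(NOT m) AND t


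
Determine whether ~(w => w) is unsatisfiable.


Truth table over {w}:
w | φ
-----
False | False
True | False
Every row is false.

Yes, it is a contradiction.


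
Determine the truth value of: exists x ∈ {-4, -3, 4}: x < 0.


Evaluate the predicate on each element: -4:True, -3:True, 4:False.
Witness x = -4 satisfies the predicate.

True


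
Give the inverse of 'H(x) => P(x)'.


The inverse of (P → Q) is (¬P → ¬Q). It is equivalent to the converse, not to the original.
Here P = 'H(x)' and Q = 'P(x)'.

If not (H(x)), then not (P(x)).


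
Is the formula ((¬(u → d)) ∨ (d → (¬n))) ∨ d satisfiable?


Search for a satisfying assignment over {d, n, u}.
Try d=F, n=F, u=F: the formula evaluates to T.
A satisfying assignment exists.

Satisfiable.


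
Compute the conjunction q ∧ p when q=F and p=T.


Conjunction is true only when both operands are true.
Substitute: q=F, p=T.
F ∧ T evaluates to F.

F


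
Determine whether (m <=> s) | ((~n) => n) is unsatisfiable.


Truth table over {m, n, s}:
m | n | s | φ
-------------
False | False | False | True
True | False | False | False
False | True | False | True
True | True | False | True
False | False | True | False
True | False | True | True
False | True | True | True
True | True | True | True
Satisfying assignment at row 1: m=False, n=False, s=False gives True.

No, it is not a contradiction.


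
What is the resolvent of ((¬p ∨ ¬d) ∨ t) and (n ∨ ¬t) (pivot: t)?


The clauses contain complementary literals t and ¬t.
Resolution eliminates this pair and disjoins the remaining literals (merging duplicates).

((¬p ∨ ¬d) ∨ n)


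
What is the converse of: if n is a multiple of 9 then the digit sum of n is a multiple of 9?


The converse of (P → Q) is (Q → P). It is not in general equivalent to the original.
Here P = 'n is a multiple of 9' and Q = 'the digit sum of n is a multiple of 9'.

If the digit sum of n is a multiple of 9, then n is a multiple of 9.


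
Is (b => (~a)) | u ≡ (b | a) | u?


Compare truth tables:
a | b | u | φ | ψ
-----------------
False | False | False | True | False
True | False | False | True | True
False | True | False | True | True
True | True | False | False | True
False | False | True | True | True
True | False | True | True | True
False | True | True | True | True
True | True | True | True | True
They differ at row 1 (a=False, b=False, u=False): φ=True but ψ=False.

No, they are not logically equivalent.


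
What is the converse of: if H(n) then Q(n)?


The converse of (P → Q) is (Q → P). It is not in general equivalent to the original.
Here P = 'H(n)' and Q = 'Q(n)'.

If Q(n), then H(n).


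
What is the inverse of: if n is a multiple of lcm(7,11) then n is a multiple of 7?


The inverse of (P → Q) is (¬P → ¬Q). It is equivalent to the converse, not to the original.
Here P = 'n is a multiple of lcm(7,11)' and Q = 'n is a multiple of 7'.

If not (n is a multiple of lcm(7,11)), then not (n is a multiple of 7).


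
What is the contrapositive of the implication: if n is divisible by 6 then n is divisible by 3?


The contrapositive of (P → Q) is (¬Q → ¬P); it is logically equivalent to the original.
Here P = 'n is divisible by 6' and Q = 'n is divisible by 3'.

If not (n is divisible by 3), then not (n is divisible by 6).


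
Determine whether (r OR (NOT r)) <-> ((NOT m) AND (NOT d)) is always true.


Build the truth table over {d, m, r}:
d | m | r | φ
-------------
F | F | F | T
T | F | F | F
F | T | F | F
T | T | F | F
F | F | T | T
T | F | T | F
F | T | T | F
T | T | T | F
Counterexample at row 2: with d=T, m=F, r=F, the formula is F.

No, it is not a tautology.


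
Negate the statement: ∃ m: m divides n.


¬(∀ x: φ) = ∃ x: ¬φ, and ¬(∃ x: φ) = ∀ x: ¬φ.
Apply to the existential statement.

∀ m: ¬(m divides n)


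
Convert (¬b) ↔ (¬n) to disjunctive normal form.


Step 1: (¬b) ↔ (¬n) is true exactly when both agree: ((¬b) ∧ (¬n)) ∨ (¬(¬b) ∧ ¬(¬n)).
Step 2: Eliminate any double negations (¬¬X = X).

((¬b) ∧ (¬n)) ∨ (b ∧ n)


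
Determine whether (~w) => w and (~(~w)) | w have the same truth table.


Compare truth tables:
w | φ | ψ
---------
False | False | False
True | True | True
The columns φ and ψ agree on every row.

Yes, they are logically equivalent.


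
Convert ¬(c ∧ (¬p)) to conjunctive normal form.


Step 1: Apply De Morgan: ¬(c ∧ (¬p)) = ¬c ∨ ¬(¬p).
Step 2: Eliminate any double negations (¬¬X = X).

(¬c) ∨ p


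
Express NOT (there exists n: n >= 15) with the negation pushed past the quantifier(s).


¬(for all x: φ) = there exists x: ¬φ, and ¬(there exists x: φ) = for all x: ¬φ.
Apply to the existential statement.

for all n: NOT(n >= 15)


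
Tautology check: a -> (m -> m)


Build the truth table over {a, m}:
a | m | φ
---------
F | F | T
T | F | T
F | T | T
T | T | T
Every row evaluates to true.

Yes, it is a tautology.


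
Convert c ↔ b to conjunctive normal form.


Step 1: Rewrite c ↔ b as (c → b) ∧ (b → c).
Step 2: Rewrite each implication as a disjunction.

((¬c) ∨ b) ∧ ((¬b) ∨ c)


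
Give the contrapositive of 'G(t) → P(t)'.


The contrapositive of (P → Q) is (¬Q → ¬P); it is logically equivalent to the original.
Here P = 'G(t)' and Q = 'P(t)'.

If not (P(t)), then not (G(t)).


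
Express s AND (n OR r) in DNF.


Step 1: Distribute ∧ over ∨: s ∧ (n ∨ r) = (s ∧ n) ∨ (s ∧ r).

(s AND n) OR (s AND r)


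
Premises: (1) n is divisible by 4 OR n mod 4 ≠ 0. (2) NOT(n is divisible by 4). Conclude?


Disjunctive syllogism: from (P ∨ Q) and ¬P, infer Q.
One disjunct, 'n is divisible by 4', is ruled out; the other must hold.

n mod 4 ≠ 0


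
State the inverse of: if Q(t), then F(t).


The inverse of (P → Q) is (¬P → ¬Q). It is equivalent to the converse, not to the original.
Here P = 'Q(t)' and Q = 'F(t)'.

If not (Q(t)), then not (F(t)).


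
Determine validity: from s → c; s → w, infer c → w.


This is (no valid rule). There exist truth assignments where the premises are all true but the conclusion is false.

Invalid.


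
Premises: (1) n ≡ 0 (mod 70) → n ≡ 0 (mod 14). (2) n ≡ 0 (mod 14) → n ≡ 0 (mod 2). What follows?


Hypothetical syllogism: from (P → Q) and (Q → R), infer (P → R).
Chain the two implications through the shared middle term 'n ≡ 0 (mod 14)'.

n ≡ 0 (mod 70) → n ≡ 0 (mod 2)


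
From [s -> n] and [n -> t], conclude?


Hypothetical syllogism: from (P → Q) and (Q → R), infer (P → R).
Chain the two implications through the shared middle term 'n'.

s -> t


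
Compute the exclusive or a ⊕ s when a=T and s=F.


Exclusive or is true when exactly one operand is true.
Substitute: a=T, s=F.
T ⊕ F evaluates to T.

T


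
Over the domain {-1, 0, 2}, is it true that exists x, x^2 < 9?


Evaluate the predicate on each element: -1:True, 0:True, 2:True.
Witness x = -1 satisfies the predicate.

True


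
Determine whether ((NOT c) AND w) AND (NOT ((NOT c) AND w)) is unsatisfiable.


Truth table over {c, w}:
c | w | φ
---------
F | F | F
T | F | F
F | T | F
T | T | F
Every row is false.

Yes, it is a contradiction.


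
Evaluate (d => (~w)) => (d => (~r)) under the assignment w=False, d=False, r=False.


Substitute w=False, d=False, r=False:
~w = True
d => (~w) = False => True = True
~r = True
d => (~r) = False => True = True
(d => (~w)) => (d => (~r)) = True => True = True

True


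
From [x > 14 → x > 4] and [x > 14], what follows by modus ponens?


Modus ponens: from (P → Q) and P, infer Q.
P = 'x > 14' is asserted, and P → Q holds, so Q follows.

x > 4.


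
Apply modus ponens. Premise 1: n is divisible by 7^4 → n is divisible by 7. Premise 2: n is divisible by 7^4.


Modus ponens: from (P → Q) and P, infer Q.
P = 'n is divisible by 7^4' is asserted, and P → Q holds, so Q follows.

n is divisible by 7.


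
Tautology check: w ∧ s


Build the truth table over {s, w}:
s | w | φ
---------
F | F | F
T | F | F
F | T | F
T | T | T
Counterexample at row 1: with s=F, w=F, the formula is F.

No, it is not a tautology.


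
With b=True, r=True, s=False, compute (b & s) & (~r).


Substitute b=True, r=True, s=False:
b & s = True & False = False
~r = False
(b & s) & (~r) = False & False = False

False


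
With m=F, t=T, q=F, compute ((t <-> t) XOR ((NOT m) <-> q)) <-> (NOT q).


Substitute m=F, t=T, q=F:
t <-> t = T <-> T = T
NOT m = T
(NOT m) <-> q = T <-> F = F
(t <-> t) XOR ((NOT m) <-> q) = T XOR F = T
NOT q = T
((t <-> t) XOR ((NOT m) <-> q)) <-> (NOT q) = T <-> T = T

T


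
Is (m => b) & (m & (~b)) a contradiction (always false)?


Truth table over {b, m}:
b | m | φ
---------
False | False | False
True | False | False
False | True | False
True | True | False
Every row is false.

Yes, it is a contradiction.


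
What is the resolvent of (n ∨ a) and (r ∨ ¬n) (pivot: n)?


The clauses contain complementary literals n and ¬n.
Resolution eliminates this pair and disjoins the remaining literals (merging duplicates).

(a ∨ r)


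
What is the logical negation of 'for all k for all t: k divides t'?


Negation flips each quantifier (∀↔∃) and negates the inner predicate.
¬(for all k for all t: φ) = there exists k there exists t: ¬φ.

there exists k there exists t: NOT(k divides t)


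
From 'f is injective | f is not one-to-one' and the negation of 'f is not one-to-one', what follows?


Disjunctive syllogism: from (P ∨ Q) and ¬P, infer Q.
One disjunct, 'f is not one-to-one', is ruled out; the other must hold.

f is injective


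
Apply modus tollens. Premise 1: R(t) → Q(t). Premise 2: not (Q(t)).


Modus tollens: from (P → Q) and ¬Q, infer ¬P.
Q = 'Q(t)' is denied; since P → Q, P must also fail.

Not (R(t)).


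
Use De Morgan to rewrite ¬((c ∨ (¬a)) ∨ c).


De Morgan: the negation of a disjunction is the conjunction of the negations.
Distribute ¬ across ∨, flipping it to ∧, and negate each literal.

((¬c) ∧ a) ∧ (¬c)


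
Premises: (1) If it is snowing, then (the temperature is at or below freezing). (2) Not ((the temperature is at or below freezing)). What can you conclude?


Modus tollens: from (P → Q) and ¬Q, infer ¬P.
Q = '(the temperature is at or below freezing)' is denied; since P → Q, P must also fail.

Not (it is snowing).


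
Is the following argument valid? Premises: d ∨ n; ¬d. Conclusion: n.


This matches the form of disjunctive syllogism: the conclusion follows in every model of the premises.

Valid.


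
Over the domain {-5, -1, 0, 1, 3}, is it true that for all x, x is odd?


Evaluate the predicate on each element: -5:T, -1:T, 0:F, 1:T, 3:T.
Counterexample x = 0 fails the predicate.

F


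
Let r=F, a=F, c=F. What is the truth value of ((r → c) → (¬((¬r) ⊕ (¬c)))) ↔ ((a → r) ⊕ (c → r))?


Substitute r=F, a=F, c=F:
r → c = F → F = T
¬r = T
¬c = T
(¬r) ⊕ (¬c) = T ⊕ T = F
¬((¬r) ⊕ (¬c)) = T
(r → c) → (¬((¬r) ⊕ (¬c))) = T → T = T
a → r = F → F = T
c → r = F → F = T
(a → r) ⊕ (c → r) = T ⊕ T = F
((r → c) → (¬((¬r) ⊕ (¬c)))) ↔ ((a → r) ⊕ (c → r)) = T ↔ F = F

F


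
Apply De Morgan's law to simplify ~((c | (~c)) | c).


De Morgan: the negation of a disjunction is the conjunction of the negations.
Distribute ~ across |, flipping it to &, and negate each literal.

((~c) & c) & (~c)


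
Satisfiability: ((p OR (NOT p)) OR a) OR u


Search for a satisfying assignment over {a, p, u}.
Try a=F, p=F, u=F: the formula evaluates to T.
A satisfying assignment exists.

Satisfiable.


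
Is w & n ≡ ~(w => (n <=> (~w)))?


Compare truth tables:
n | w | φ | ψ
-------------
False | False | False | False
True | False | False | False
False | True | False | False
True | True | True | True
The columns φ and ψ agree on every row.

Yes, they are logically equivalent.


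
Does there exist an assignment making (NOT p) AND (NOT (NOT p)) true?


Check all 2 assignments over {p}:
p | φ
-----
F | F
T | F
No assignment makes the formula true.

Unsatisfiable.


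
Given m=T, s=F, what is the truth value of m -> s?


Implication is false only when antecedent is true and consequent is false.
Substitute: m=T, s=F.
T -> F evaluates to F.

F


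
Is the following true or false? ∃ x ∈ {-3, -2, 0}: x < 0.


Evaluate the predicate on each element: -3:T, -2:T, 0:F.
Witness x = -3 satisfies the predicate.

T


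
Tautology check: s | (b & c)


Build the truth table over {b, c, s}:
b | c | s | φ
-------------
False | False | False | False
True | False | False | False
False | True | False | False
True | True | False | True
False | False | True | True
True | False | True | True
False | True | True | True
True | True | True | True
Counterexample at row 1: with b=False, c=False, s=False, the formula is False.

No, it is not a tautology.


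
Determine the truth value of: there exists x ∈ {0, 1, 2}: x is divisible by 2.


Evaluate the predicate on each element: 0:T, 1:F, 2:T.
Witness x = 0 satisfies the predicate.

T


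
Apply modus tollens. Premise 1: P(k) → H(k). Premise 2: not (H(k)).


Modus tollens: from (P → Q) and ¬Q, infer ¬P.
Q = 'H(k)' is denied; since P → Q, P must also fail.

Not (P(k)).


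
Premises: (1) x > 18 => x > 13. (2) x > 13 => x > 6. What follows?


Hypothetical syllogism: from (P → Q) and (Q → R), infer (P → R).
Chain the two implications through the shared middle term 'x > 13'.

x > 18 => x > 6


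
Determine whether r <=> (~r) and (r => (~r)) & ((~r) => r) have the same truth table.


Compare truth tables:
r | φ | ψ
---------
False | False | False
True | False | False
The columns φ and ψ agree on every row.

Yes, they are logically equivalent.


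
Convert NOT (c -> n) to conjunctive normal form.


Step 1: Rewrite c → n as ¬c ∨ n.
Step 2: Negate: ¬(¬c ∨ n) = c ∧ ¬n (De Morgan + double negation).

c AND (NOT n)


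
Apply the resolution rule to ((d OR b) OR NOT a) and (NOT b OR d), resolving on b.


The clauses contain complementary literals b and NOTb.
Resolution eliminates this pair and disjoins the remaining literals (merging duplicates).

(NOT a OR d)


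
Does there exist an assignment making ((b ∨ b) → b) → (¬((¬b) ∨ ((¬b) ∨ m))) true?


Search for a satisfying assignment over {b, m}.
Try b=T, m=F: the formula evaluates to T.
A satisfying assignment exists.

Satisfiable.


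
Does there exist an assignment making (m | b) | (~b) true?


Search for a satisfying assignment over {b, m}.
Try b=False, m=False: the formula evaluates to True.
A satisfying assignment exists.

Satisfiable.


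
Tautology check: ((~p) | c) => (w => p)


Build the truth table over {c, p, w}:
c | p | w | φ
-------------
False | False | False | True
True | False | False | True
False | True | False | True
True | True | False | True
False | False | True | False
True | False | True | False
False | True | True | True
True | True | True | True
Counterexample at row 5: with c=False, p=False, w=True, the formula is False.

No, it is not a tautology.


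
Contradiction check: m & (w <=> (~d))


Truth table over {d, m, w}:
d | m | w | φ
-------------
False | False | False | False
True | False | False | False
False | True | False | False
True | True | False | True
False | False | True | False
True | False | True | False
False | True | True | True
True | True | True | False
Satisfying assignment at row 4: d=True, m=True, w=False gives True.

No, it is not a contradiction.


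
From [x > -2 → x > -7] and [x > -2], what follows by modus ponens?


Modus ponens: from (P → Q) and P, infer Q.
P = 'x > -2' is asserted, and P → Q holds, so Q follows.

x > -7.


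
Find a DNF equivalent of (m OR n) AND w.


Step 1: Distribute ∧ over ∨: (m ∨ n) ∧ w = (m ∧ w) ∨ (n ∧ w).

(m AND w) OR (n AND w)


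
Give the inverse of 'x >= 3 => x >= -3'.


The inverse of (P → Q) is (¬P → ¬Q). It is equivalent to the converse, not to the original.
Here P = 'x >= 3' and Q = 'x >= -3'.

If not (x >= 3), then not (x >= -3).
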